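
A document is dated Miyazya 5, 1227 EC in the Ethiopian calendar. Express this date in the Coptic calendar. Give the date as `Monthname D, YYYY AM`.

Parmouti 5, 951 AM

Both dates share Julian Day Number 2172231; in the Coptic calendar that is 5 Parmouti 951 AM.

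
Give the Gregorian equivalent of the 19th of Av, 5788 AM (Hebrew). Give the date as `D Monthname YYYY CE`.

11 August 2028 CE

Julian Day Number of the source date = 2461995.
Converting JDN 2461995 to the Gregorian calendar gives 11 August 2028 CE.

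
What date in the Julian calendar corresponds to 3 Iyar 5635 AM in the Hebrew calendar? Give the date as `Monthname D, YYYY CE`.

April 26, 1875 CE

The source date corresponds to 8 May 1875 in the Gregorian calendar (JDN 2406017).
That day falls on 26 April 1875 CE in the Julian calendar.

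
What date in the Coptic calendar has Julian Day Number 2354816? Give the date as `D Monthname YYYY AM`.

25 Meshir 1451 AM

JDN 2354816 is 2 March 1735 in the Gregorian calendar.
In the Coptic calendar that day is 25 Meshir 1451 AM.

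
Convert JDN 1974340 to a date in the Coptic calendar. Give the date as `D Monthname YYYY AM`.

JDN 1974340 is 16 June 693 in the proleptic Gregorian calendar.
In the Coptic calendar that day is 19 Paoni 409 AM.

19 Paoni 409 AM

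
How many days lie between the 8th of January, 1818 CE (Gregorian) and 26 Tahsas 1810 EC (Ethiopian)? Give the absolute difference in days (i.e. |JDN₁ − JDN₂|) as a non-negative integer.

JDN of the first date = 2385078.
JDN of the second date = 2385073.
|2385073 − 2385078| = 5.

5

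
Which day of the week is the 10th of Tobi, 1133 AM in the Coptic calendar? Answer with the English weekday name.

Tuesday

Equivalently 14 January 1417 Gregorian, JDN 2238622.
JDN 2238622 mod 7 = 1, and JDN 0 was a Monday, so this is a Tuesday.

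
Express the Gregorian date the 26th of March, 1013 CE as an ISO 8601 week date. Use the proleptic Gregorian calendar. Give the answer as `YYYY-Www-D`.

1013-W12-5

The weekday is Friday (ISO weekday 5).
That Friday belongs to ISO week 12 of ISO year 1013.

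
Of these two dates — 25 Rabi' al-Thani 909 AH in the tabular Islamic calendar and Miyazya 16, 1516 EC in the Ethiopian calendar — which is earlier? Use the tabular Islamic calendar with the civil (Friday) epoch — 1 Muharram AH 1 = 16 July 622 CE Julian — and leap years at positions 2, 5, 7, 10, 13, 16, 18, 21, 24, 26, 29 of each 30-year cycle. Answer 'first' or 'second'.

First date → JDN 2270318; second date → JDN 2277800.
JDN 2270318 < JDN 2277800, so the first date is earlier.

first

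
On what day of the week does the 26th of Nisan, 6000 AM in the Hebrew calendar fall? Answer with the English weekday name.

Saturday

Equivalently 18 April 2240 Gregorian, JDN 2539311.
Since JDN mod 7 = 5 (0 = Monday), the day is Saturday.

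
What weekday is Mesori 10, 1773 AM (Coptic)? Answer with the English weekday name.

This is JDN 2472592 (16 August 2057 Gregorian).
Since JDN mod 7 = 3 (0 = Monday), the day is Thursday.

Thursday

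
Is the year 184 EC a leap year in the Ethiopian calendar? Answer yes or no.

184 mod 4 = 0; in the Ethiopian calendar a year is leap when year mod 4 = 3, so it is a common year.

no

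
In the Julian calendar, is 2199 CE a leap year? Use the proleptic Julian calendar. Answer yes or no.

no

2199 mod 4 = 3, so it is a common year in the Julian calendar.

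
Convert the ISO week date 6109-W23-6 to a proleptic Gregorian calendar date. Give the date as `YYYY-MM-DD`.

ISO week 1 of 6109 is the week containing the first Thursday of 6109.
Week 23, day 6 (Saturday) lands on 6109-06-08.

6109-06-08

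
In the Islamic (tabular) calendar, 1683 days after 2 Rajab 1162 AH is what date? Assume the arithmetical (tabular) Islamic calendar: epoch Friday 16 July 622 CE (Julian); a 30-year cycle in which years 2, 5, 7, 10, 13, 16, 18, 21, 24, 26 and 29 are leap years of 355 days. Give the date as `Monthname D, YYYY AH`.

Counting 1683 days forward from JDN 2360038 reaches JDN 2361721, which is Rabi' al-Thani 1, 1167 AH.

Rabi' al-Thani 1, 1167 AH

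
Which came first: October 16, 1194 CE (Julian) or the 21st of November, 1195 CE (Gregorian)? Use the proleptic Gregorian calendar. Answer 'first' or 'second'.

First date → JDN 2157455; second date → JDN 2157849.
JDN 2157455 < JDN 2157849, so the first date is earlier.

first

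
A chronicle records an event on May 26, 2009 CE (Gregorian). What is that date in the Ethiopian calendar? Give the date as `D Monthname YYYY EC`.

Julian Day Number of the source date = 2454978.
Converting JDN 2454978 to the Ethiopian calendar gives 18 Ginbot 2001 EC.

18 Ginbot 2001 EC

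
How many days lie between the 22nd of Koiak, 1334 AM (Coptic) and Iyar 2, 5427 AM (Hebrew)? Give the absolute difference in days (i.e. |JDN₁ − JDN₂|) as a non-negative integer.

18016

First date → JDN 2312019; second date → JDN 2330035.
The interval is |2312019 − 2330035| = 18016 days.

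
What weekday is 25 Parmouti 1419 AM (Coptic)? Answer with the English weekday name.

Tuesday

In the Gregorian calendar this is 1 May 1703 (JDN 2343188).
2343188 ≡ 1 (mod 7); counting from Monday = 0 gives Tuesday.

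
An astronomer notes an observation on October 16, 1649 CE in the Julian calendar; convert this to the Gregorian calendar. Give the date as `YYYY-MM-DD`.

1649-10-26

The Julian–Gregorian offset here is 10 days (Julian trailing).
16 October 1649 Julian + 10 days → 26 October 1649 Gregorian.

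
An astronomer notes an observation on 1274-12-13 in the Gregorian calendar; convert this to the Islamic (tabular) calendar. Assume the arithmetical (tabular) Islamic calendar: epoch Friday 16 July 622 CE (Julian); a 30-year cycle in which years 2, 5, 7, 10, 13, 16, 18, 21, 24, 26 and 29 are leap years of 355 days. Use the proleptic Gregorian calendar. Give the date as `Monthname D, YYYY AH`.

Julian Day Number of the source date = 2186726.
Converting JDN 2186726 to the tabular Islamic calendar gives 5 Jumada al-Thani 673 AH.

Jumada al-Thani 5, 673 AH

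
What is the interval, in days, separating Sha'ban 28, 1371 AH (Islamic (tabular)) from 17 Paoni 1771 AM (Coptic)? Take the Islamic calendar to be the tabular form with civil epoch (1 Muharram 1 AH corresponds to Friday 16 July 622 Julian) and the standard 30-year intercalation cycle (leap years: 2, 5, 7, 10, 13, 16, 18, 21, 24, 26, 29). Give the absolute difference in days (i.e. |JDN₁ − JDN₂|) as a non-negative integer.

First date → JDN 2434156; second date → JDN 2471808.
The interval is |2434156 − 2471808| = 37652 days.

37652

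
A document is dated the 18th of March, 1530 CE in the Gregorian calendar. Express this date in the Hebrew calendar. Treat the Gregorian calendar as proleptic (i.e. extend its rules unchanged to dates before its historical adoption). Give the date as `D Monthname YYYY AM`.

Julian Day Number of the source date = 2279957.
Converting JDN 2279957 to the Hebrew calendar gives 9 Adar II 5290 AM.

9 Adar II 5290 AM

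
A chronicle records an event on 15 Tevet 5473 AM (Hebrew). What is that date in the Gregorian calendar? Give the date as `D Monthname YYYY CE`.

Julian Day Number of the source date = 2346733.
Converting JDN 2346733 to the Gregorian calendar gives 13 January 1713 CE.

13 January 1713 CE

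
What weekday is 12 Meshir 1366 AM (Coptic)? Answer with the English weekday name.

Wednesday

Equivalently 16 February 1650 Gregorian, JDN 2323757.
2323757 ≡ 2 (mod 7); counting from Monday = 0 gives Wednesday.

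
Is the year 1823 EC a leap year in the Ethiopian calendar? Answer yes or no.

1823 mod 4 = 3; in the Ethiopian calendar a year is leap when year mod 4 = 3, so it is a leap year.

yes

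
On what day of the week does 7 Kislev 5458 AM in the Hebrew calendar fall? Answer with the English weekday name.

Equivalently 21 November 1697 Gregorian, JDN 2341202.
JDN 2341202 mod 7 = 3, and JDN 0 was a Monday, so this is a Thursday.

Thursday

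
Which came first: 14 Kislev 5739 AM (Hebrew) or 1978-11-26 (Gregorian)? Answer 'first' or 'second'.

Converting both to JDN: 2443857 vs 2443839; the smaller is the second.

second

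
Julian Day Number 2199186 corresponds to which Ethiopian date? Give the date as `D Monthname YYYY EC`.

The proleptic Gregorian equivalent of JDN 2199186 is 24 January 1309.
In the Ethiopian calendar that day is 21 Tir 1301 EC.

21 Tir 1301 EC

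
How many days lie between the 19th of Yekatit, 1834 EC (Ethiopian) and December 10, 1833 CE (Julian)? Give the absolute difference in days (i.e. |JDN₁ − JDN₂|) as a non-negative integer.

2987

First date → JDN 2393892; second date → JDN 2390905.
The interval is |2393892 − 2390905| = 2987 days.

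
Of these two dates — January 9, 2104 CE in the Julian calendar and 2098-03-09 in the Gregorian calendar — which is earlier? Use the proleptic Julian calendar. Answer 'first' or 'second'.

Converting both to JDN: 2489552 vs 2487407; the smaller is the second.

second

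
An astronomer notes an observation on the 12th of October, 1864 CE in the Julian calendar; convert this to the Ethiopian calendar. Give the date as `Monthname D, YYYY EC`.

Tikimt 15, 1857 EC

Both dates share Julian Day Number 2402169; in the Ethiopian calendar that is 15 Tikimt 1857 EC.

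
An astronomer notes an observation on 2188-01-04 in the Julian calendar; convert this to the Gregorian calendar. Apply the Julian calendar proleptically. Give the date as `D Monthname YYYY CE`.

18 January 2188 CE

For dates in this range the Gregorian date is 14 days ahead of the Julian.
4 January 2188 Julian + 14 days → 18 January 2188 Gregorian.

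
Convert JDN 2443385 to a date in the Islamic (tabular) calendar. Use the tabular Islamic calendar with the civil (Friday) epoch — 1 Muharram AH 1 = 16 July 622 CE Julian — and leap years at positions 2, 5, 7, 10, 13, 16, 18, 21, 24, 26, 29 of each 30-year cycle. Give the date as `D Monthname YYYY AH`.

The Gregorian equivalent of JDN 2443385 is 29 August 1977.
In the tabular Islamic calendar that day is 14 Ramadan 1397 AH.

14 Ramadan 1397 AH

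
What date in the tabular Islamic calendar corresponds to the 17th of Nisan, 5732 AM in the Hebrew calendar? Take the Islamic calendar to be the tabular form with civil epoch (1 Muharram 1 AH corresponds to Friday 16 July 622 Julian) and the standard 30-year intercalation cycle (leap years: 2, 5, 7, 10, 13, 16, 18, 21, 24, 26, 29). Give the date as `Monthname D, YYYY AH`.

The source date corresponds to 1 April 1972 in the Gregorian calendar (JDN 2441409).
That day falls on 16 Safar 1392 AH in the tabular Islamic calendar.

Safar 16, 1392 AH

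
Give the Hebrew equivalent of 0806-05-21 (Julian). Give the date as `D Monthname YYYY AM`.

29 Iyar 4566 AM

The source date corresponds to 25 May 806 in the proleptic Gregorian calendar (JDN 2015590).
That day falls on 29 Iyar 4566 AM in the Hebrew calendar.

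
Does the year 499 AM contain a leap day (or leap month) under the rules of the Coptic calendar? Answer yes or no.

yes

499 mod 4 = 3; in the Coptic calendar a year is leap when year mod 4 = 3, so it is a leap year.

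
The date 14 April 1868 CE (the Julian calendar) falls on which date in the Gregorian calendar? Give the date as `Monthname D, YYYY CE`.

April 26, 1868 CE

The Julian–Gregorian offset here is 12 days (Julian trailing).
14 April 1868 Julian + 12 days → 26 April 1868 Gregorian.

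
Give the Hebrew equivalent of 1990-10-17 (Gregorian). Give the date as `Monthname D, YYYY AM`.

Both dates share Julian Day Number 2448182; in the Hebrew calendar that is 28 Tishrei 5751 AM.

Tishrei 28, 5751 AM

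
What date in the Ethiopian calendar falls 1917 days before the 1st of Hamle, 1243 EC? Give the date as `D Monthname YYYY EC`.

Counting 1917 days back from JDN 2178161 reaches JDN 2176244, which is 30 Megabit 1238 EC.

30 Megabit 1238 EC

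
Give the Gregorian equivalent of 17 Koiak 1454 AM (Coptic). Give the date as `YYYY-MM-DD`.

Both dates share Julian Day Number 2355844; in the Gregorian calendar that is 24 December 1737 CE.

1737-12-24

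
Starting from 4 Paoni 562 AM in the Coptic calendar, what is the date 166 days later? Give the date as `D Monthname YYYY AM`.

The starting date is JDN 2030208; 2030208 + 166 = 2030374.
JDN 2030374 corresponds to 15 Hathor 563 AM.

15 Hathor 563 AM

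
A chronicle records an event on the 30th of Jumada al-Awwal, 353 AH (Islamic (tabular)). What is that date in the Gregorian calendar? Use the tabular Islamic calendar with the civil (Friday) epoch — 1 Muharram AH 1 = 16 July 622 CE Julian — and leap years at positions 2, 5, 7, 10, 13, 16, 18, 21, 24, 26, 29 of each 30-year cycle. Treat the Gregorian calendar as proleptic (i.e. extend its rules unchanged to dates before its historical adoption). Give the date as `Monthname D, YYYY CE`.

Julian Day Number of the source date = 2073324.
Converting JDN 2073324 to the Gregorian calendar gives 19 June 964 CE.

June 19, 964 CE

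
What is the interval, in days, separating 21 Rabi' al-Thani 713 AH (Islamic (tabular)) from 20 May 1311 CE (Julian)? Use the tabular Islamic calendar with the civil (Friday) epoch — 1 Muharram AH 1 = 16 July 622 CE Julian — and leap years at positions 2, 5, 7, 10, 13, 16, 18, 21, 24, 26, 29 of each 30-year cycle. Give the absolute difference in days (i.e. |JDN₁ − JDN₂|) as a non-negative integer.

First date → JDN 2200858; second date → JDN 2200040.
The interval is |2200858 − 2200040| = 818 days.

818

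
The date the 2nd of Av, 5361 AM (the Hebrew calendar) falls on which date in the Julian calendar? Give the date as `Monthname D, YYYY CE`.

The source date corresponds to 31 July 1601 in the Gregorian calendar (JDN 2306025).
That day falls on 21 July 1601 CE in the Julian calendar.

July 21, 1601 CE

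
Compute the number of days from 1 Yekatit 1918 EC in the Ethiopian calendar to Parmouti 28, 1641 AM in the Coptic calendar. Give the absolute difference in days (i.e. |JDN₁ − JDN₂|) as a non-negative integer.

278

JDN of the first date = 2424555.
JDN of the second date = 2424277.
|2424277 − 2424555| = 278.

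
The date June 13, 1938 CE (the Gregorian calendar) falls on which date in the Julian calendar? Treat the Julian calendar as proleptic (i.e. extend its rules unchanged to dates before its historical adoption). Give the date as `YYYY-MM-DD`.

1938-05-31

For dates in this range the Gregorian date is 13 days ahead of the Julian.
13 June 1938 Gregorian − 13 days → 31 May 1938 Julian.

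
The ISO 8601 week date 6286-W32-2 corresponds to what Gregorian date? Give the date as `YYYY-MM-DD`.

6286-08-10

ISO week 1 of 6286 is the week containing the first Thursday of 6286.
Week 32, day 2 (Tuesday) lands on 6286-08-10.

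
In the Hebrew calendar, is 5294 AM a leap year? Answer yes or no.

Hebrew year 5294 is year 12 of its 19-year Metonic cycle; leap years are at positions 3, 6, 8, 11, 14, 17, 19, so it is a common year (12 months).

no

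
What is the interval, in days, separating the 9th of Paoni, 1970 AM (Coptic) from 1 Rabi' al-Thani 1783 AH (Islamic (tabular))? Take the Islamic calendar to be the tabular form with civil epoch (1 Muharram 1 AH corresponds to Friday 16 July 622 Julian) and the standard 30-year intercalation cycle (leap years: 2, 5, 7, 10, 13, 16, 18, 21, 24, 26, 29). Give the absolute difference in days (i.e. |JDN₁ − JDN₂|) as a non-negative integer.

JDN of the first date = 2544485.
JDN of the second date = 2580010.
|2580010 − 2544485| = 35525.

35525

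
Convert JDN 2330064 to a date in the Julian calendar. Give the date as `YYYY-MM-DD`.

1667-05-15

JDN 2330064 is 25 May 1667 in the Gregorian calendar.
In the Julian calendar that day is 1667-05-15.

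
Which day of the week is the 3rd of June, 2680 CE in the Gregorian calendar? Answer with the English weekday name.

Since JDN mod 7 = 3 (0 = Monday), the day is Thursday.

Thursday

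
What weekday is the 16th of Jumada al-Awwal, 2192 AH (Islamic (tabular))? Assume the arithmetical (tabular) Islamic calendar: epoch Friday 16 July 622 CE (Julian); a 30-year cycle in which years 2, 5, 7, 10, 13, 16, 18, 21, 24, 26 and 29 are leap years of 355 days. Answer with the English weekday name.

In the Gregorian calendar this is 1 September 2748 (JDN 2724990).
Since JDN mod 7 = 2 (0 = Monday), the day is Wednesday.

Wednesday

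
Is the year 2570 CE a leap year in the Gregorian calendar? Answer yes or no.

no

2570 is not divisible by 4, so it is a common year.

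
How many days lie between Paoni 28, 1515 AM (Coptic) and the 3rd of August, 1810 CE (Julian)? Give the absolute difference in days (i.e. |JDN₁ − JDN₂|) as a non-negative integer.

4060

JDN of the first date = 2378315.
JDN of the second date = 2382375.
|2382375 − 2378315| = 4060.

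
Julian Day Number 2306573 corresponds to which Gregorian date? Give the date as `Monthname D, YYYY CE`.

JDN 2451545 is 1 Jan 2000; 2306573 is −144972 days from there.

January 30, 1603 CE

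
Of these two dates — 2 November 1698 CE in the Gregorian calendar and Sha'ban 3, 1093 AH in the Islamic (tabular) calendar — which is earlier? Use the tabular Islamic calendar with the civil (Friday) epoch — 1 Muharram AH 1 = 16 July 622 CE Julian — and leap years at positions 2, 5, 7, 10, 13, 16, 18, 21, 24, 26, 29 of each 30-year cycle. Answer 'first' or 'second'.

The two dates have Julian Day Numbers 2341548 and 2335617 respectively.
Since 2335617 < 2341548, the second date comes first.

second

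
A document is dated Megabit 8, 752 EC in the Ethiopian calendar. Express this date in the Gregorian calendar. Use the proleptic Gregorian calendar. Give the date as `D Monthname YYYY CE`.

8 March 760 CE

Julian Day Number of the source date = 1998711.
Converting JDN 1998711 to the Gregorian calendar gives 8 March 760 CE.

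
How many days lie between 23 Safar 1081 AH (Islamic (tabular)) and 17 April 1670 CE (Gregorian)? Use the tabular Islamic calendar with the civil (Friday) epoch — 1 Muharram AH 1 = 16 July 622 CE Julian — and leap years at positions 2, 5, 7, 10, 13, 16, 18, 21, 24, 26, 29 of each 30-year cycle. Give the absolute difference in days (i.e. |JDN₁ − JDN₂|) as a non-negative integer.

86

JDN of the first date = 2331208.
JDN of the second date = 2331122.
|2331122 − 2331208| = 86.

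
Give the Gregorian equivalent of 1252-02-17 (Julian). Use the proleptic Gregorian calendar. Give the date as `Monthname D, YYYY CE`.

February 24, 1252 CE

The Julian–Gregorian offset here is 7 days (Julian trailing).
17 February 1252 Julian + 7 days → 24 February 1252 Gregorian.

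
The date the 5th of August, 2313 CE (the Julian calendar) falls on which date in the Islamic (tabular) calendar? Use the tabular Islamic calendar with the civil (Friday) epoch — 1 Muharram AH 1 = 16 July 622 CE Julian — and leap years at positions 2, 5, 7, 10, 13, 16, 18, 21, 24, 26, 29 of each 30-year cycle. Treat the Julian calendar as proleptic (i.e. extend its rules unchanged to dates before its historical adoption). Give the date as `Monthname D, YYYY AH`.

Dhu al-Hijjah 27, 1743 AH

Julian Day Number of the source date = 2566098.
Converting JDN 2566098 to the tabular Islamic calendar gives 27 Dhu al-Hijjah 1743 AH.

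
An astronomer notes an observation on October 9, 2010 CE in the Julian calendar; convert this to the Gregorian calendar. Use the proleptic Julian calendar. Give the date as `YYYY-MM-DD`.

2010-10-22

For dates in this range the Gregorian date is 13 days ahead of the Julian.
9 October 2010 Julian + 13 days → 22 October 2010 Gregorian.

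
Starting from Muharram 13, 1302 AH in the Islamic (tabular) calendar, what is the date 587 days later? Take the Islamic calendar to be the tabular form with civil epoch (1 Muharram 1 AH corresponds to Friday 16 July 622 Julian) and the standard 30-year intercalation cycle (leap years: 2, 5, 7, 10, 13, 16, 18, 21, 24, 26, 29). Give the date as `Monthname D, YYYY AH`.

JDN of Muharram 13, 1302 AH = 2409483.
2409483 + 587 = 2410070.
JDN 2410070 in the tabular Islamic calendar is Ramadan 10, 1303 AH.

Ramadan 10, 1303 AH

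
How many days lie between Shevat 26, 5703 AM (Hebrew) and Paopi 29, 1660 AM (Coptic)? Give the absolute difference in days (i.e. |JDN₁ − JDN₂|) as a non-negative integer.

281

JDN of the first date = 2430757.
JDN of the second date = 2431038.
|2431038 − 2430757| = 281.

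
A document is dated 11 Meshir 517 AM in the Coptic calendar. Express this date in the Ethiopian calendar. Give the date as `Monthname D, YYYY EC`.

The source date corresponds to 9 February 801 in the proleptic Gregorian calendar (JDN 2013659).
That day falls on 11 Yekatit 793 EC in the Ethiopian calendar.

Yekatit 11, 793 EC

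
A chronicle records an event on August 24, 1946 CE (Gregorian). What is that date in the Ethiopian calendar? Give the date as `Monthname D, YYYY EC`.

Nehase 18, 1938 EC

Julian Day Number of the source date = 2432057.
Converting JDN 2432057 to the Ethiopian calendar gives 18 Nehase 1938 EC.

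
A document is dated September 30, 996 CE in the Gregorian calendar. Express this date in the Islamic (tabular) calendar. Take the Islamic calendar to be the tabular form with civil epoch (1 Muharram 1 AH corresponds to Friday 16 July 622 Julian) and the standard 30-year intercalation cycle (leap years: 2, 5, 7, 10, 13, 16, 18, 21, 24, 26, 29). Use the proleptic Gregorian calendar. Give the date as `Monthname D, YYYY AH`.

Ramadan 9, 386 AH

Julian Day Number of the source date = 2085115.
Converting JDN 2085115 to the tabular Islamic calendar gives 9 Ramadan 386 AH.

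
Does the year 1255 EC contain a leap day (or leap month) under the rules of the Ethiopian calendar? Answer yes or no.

1255 mod 4 = 3; in the Ethiopian calendar a year is leap when year mod 4 = 3, so it is a leap year.

yes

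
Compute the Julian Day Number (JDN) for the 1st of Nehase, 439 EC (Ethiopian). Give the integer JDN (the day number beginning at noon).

Equivalently 26 July 447 (proleptic Gregorian).
JDN 2451545 is 1 January 2000 CE (Gregorian); the target day is −567015 days from there, so JDN = 1884530.

1884530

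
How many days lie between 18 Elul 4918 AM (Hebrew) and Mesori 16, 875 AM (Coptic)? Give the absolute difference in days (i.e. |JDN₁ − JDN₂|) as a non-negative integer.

360

JDN of the first date = 2144243.
JDN of the second date = 2144603.
|2144603 − 2144243| = 360.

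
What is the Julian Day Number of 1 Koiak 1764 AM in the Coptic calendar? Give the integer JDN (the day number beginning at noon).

2469056

In the Gregorian calendar the same day is 11 December 2047.
JDN 2299161 is 15 October 1582 CE (Gregorian); the target day is +169895 days from there, so JDN = 2469056.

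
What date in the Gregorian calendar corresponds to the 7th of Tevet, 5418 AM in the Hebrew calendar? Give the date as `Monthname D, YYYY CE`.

Both dates share Julian Day Number 2326614; in the Gregorian calendar that is 13 December 1657 CE.

December 13, 1657 CE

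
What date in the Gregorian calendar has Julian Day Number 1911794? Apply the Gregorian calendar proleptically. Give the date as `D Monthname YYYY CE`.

JDN 2451545 is 1 Jan 2000; 1911794 is −539751 days from there.

19 March 522 CE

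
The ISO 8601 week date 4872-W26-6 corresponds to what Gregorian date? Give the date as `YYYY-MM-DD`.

ISO week 1 of 4872 is the week containing the first Thursday of 4872.
Week 26, day 6 (Saturday) lands on 4872-07-02.

4872-07-02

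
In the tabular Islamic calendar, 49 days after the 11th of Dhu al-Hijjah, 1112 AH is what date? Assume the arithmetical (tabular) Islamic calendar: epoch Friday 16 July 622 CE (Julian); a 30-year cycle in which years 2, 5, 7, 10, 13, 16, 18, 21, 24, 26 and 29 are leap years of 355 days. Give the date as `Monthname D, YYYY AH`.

Counting 49 days forward from JDN 2342476 reaches JDN 2342525, which is Muharram 30, 1113 AH.

Muharram 30, 1113 AH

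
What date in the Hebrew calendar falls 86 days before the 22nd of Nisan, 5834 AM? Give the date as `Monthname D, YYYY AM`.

Tevet 24, 5834 AM

Counting 86 days back from JDN 2478682 reaches JDN 2478596, which is Tevet 24, 5834 AM.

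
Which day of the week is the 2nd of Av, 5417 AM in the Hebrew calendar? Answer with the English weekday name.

Thursday

This is JDN 2326460 (12 July 1657 Gregorian).
2326460 ≡ 3 (mod 7); counting from Monday = 0 gives Thursday.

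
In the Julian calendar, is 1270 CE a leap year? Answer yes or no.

1270 mod 4 = 2, so it is a common year in the Julian calendar.

no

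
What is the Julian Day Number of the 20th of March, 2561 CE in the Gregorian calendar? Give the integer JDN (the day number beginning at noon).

2656525

JDN 2400001 is 17 November 1858 CE (Gregorian), MJD 0; the target day is +256524 days from there, so JDN = 2656525.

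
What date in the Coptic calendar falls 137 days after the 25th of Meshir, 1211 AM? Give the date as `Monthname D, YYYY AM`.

The starting date is JDN 2267156; 2267156 + 137 = 2267293.
JDN 2267293 corresponds to Epip 12, 1211 AM.

Epip 12, 1211 AM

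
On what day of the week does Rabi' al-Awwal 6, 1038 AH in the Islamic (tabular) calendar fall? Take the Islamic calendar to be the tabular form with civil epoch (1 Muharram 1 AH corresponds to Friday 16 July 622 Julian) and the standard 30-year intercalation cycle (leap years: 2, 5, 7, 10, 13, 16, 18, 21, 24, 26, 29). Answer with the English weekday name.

Friday

This is JDN 2315982 (3 November 1628 Gregorian).
JDN 2315982 mod 7 = 4, and JDN 0 was a Monday, so this is a Friday.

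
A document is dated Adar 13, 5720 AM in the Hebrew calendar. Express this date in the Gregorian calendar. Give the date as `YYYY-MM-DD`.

1960-03-12

Both dates share Julian Day Number 2437006; in the Gregorian calendar that is 12 March 1960 CE.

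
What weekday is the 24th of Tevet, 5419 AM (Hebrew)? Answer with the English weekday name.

Equivalently 19 January 1659 Gregorian, JDN 2327016.
Since JDN mod 7 = 6 (0 = Monday), the day is Sunday.

Sunday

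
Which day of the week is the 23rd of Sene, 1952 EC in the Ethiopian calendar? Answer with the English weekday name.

Thursday

Equivalently 30 June 1960 Gregorian, JDN 2437116.
2437116 ≡ 3 (mod 7); counting from Monday = 0 gives Thursday.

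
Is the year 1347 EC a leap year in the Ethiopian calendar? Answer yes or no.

1347 mod 4 = 3; in the Ethiopian calendar a year is leap when year mod 4 = 3, so it is a leap year.

yes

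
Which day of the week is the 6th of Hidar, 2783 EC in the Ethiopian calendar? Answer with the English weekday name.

This is JDN 2740411 (21 November 2790 Gregorian).
Since JDN mod 7 = 2 (0 = Monday), the day is Wednesday.

Wednesday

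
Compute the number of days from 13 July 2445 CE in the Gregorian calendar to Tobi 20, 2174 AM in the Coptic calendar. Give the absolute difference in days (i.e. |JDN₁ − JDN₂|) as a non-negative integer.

4585

First date → JDN 2614272; second date → JDN 2618857.
The interval is |2614272 − 2618857| = 4585 days.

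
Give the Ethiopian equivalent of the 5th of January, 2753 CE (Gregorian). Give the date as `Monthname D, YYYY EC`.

Tahsas 21, 2745 EC

Both dates share Julian Day Number 2726577; in the Ethiopian calendar that is 21 Tahsas 2745 EC.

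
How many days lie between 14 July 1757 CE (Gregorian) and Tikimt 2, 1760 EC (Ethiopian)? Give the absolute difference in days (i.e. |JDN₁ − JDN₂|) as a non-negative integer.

JDN of the first date = 2362986.
JDN of the second date = 2366727.
|2366727 − 2362986| = 3741.

3741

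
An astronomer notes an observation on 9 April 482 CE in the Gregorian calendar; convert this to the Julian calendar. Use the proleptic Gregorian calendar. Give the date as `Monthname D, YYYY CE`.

At this point the Julian calendar is 1 day behind the Gregorian.
9 April 482 Gregorian − 1 day → 8 April 482 Julian.

April 8, 482 CE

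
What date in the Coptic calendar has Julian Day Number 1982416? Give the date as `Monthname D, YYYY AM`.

Epip 30, 431 AM

The proleptic Gregorian equivalent of JDN 1982416 is 28 July 715.
In the Coptic calendar that day is Epip 30, 431 AM.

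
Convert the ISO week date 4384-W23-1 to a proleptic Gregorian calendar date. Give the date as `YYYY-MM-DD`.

ISO week 1 of 4384 is the week containing the first Thursday of 4384.
Week 23, day 1 (Monday) lands on 4384-06-04.

4384-06-04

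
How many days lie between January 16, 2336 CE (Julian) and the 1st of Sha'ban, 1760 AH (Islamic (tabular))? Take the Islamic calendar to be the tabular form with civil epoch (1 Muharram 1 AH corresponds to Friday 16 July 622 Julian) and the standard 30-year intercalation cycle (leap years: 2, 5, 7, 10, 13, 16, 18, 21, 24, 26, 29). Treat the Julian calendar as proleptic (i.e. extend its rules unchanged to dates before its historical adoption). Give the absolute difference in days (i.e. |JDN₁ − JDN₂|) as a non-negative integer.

First date → JDN 2574297; second date → JDN 2571978.
The interval is |2574297 − 2571978| = 2319 days.

2319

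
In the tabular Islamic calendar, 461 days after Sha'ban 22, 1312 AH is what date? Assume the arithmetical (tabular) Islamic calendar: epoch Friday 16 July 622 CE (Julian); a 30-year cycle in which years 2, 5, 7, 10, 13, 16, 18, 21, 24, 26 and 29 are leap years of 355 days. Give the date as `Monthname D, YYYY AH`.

Dhu al-Hijjah 11, 1313 AH

Counting 461 days forward from JDN 2413243 reaches JDN 2413704, which is Dhu al-Hijjah 11, 1313 AH.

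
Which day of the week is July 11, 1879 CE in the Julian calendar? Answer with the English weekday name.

Wednesday

This is JDN 2407554 (23 July 1879 Gregorian).
JDN 2407554 mod 7 = 2, and JDN 0 was a Monday, so this is a Wednesday.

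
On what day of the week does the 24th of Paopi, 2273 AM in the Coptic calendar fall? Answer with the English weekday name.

In the Gregorian calendar this is 7 November 2556 (JDN 2654931).
2654931 ≡ 6 (mod 7); counting from Monday = 0 gives Sunday.

Sunday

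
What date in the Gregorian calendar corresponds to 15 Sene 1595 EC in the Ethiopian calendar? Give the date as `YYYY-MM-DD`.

Julian Day Number of the source date = 2306713.
Converting JDN 2306713 to the Gregorian calendar gives 19 June 1603 CE.

1603-06-19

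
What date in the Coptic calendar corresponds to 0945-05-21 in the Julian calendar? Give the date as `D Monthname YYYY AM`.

26 Pashons 661 AM

Julian Day Number of the source date = 2066360.
Converting JDN 2066360 to the Coptic calendar gives 26 Pashons 661 AM.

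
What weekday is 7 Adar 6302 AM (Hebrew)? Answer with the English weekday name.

Friday

In the Gregorian calendar this is 23 February 2542 (JDN 2649560).
2649560 ≡ 4 (mod 7); counting from Monday = 0 gives Friday.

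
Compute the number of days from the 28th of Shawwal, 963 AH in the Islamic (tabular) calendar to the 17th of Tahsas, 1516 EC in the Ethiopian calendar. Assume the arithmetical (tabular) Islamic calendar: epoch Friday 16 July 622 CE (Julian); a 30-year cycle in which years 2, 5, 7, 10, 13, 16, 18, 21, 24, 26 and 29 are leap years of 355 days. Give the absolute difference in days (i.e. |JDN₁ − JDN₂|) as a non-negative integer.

JDN of the first date = 2289634.
JDN of the second date = 2277681.
|2277681 − 2289634| = 11953.

11953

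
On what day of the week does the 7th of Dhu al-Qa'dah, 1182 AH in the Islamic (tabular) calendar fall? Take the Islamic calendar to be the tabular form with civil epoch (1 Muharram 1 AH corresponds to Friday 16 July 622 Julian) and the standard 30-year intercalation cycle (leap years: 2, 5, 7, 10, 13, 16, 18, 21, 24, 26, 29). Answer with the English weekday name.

Wednesday

This is JDN 2367248 (15 March 1769 Gregorian).
JDN 2367248 mod 7 = 2, and JDN 0 was a Monday, so this is a Wednesday.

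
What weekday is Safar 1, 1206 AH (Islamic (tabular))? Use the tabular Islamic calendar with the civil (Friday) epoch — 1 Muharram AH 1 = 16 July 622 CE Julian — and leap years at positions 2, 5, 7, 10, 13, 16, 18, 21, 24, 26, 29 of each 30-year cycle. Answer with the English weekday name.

Friday

In the Gregorian calendar this is 30 September 1791 (JDN 2375482).
JDN 2375482 mod 7 = 4, and JDN 0 was a Monday, so this is a Friday.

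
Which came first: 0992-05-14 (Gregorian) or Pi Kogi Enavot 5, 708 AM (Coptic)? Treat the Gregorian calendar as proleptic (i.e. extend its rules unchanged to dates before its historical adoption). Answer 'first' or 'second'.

first

First date → JDN 2083515; second date → JDN 2083626.
JDN 2083515 < JDN 2083626, so the first date is earlier.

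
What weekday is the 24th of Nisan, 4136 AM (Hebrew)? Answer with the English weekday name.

This is JDN 1858482 (1 April 376 Gregorian).
JDN 1858482 mod 7 = 3, and JDN 0 was a Monday, so this is a Thursday.

Thursday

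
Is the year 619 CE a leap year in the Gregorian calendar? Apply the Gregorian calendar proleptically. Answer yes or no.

no

619 is not divisible by 4, so it is a common year.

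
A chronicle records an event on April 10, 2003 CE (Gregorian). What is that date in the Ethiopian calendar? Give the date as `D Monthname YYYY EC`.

Julian Day Number of the source date = 2452740.
Converting JDN 2452740 to the Ethiopian calendar gives 2 Miyazya 1995 EC.

2 Miyazya 1995 EC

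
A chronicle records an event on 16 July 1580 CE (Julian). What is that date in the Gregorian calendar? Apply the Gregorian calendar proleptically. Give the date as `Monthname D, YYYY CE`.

The Julian–Gregorian offset here is 10 days (Julian trailing).
16 July 1580 Julian + 10 days → 26 July 1580 Gregorian.

July 26, 1580 CE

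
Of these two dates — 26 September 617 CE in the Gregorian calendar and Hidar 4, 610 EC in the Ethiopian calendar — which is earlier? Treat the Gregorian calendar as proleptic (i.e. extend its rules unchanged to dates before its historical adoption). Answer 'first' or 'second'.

The two dates have Julian Day Numbers 1946683 and 1946721 respectively.
Since 1946683 < 1946721, the first date comes first.

first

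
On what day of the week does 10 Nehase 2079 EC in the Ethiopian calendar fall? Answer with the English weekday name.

Equivalently 16 August 2087 Gregorian, JDN 2483549.
Since JDN mod 7 = 5 (0 = Monday), the day is Saturday.

Saturday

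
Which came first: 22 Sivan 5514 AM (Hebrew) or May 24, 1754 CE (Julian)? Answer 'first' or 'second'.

second

First date → JDN 2361858; second date → JDN 2361850.
JDN 2361850 < JDN 2361858, so the second date is earlier.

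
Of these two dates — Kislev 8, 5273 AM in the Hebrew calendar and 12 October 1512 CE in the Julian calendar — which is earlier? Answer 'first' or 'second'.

second

Converting both to JDN: 2273637 vs 2273601; the smaller is the second.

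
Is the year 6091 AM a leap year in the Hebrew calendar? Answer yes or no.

Hebrew year 6091 is year 11 of its 19-year Metonic cycle; leap years are at positions 3, 6, 8, 11, 14, 17, 19, so it is a leap year (13 months).

yes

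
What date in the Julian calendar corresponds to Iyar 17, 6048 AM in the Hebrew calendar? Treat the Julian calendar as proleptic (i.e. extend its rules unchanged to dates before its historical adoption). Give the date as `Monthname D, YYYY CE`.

May 4, 2288 CE

The source date corresponds to 19 May 2288 in the Gregorian calendar (JDN 2556874).
That day falls on 4 May 2288 CE in the Julian calendar.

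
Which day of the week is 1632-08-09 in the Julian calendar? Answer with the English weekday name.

This is JDN 2317367 (19 August 1632 Gregorian).
Since JDN mod 7 = 3 (0 = Monday), the day is Thursday.

Thursday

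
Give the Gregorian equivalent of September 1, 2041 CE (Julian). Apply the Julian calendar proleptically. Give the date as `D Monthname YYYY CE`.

14 September 2041 CE

For dates in this range the Gregorian date is 13 days ahead of the Julian.
1 September 2041 Julian + 13 days → 14 September 2041 Gregorian.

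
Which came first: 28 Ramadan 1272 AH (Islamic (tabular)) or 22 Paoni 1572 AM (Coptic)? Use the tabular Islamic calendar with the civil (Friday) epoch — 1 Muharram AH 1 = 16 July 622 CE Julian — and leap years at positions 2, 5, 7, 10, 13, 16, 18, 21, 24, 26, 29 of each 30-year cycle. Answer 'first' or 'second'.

first

First date → JDN 2399103; second date → JDN 2399129.
JDN 2399103 < JDN 2399129, so the first date is earlier.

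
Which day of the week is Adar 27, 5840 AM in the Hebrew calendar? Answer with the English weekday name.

In the Gregorian calendar this is 18 March 2080 (JDN 2480842).
JDN 2480842 mod 7 = 0, and JDN 0 was a Monday, so this is a Monday.

Monday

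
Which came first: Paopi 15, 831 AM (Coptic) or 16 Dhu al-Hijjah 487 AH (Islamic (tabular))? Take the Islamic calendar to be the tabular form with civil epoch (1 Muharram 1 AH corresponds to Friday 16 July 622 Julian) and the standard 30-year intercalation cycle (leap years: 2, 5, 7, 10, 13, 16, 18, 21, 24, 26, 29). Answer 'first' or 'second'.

Converting both to JDN: 2128231 vs 2121002; the smaller is the second.

second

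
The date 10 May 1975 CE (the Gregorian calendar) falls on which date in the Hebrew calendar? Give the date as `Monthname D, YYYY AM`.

Both dates share Julian Day Number 2442543; in the Hebrew calendar that is 29 Iyar 5735 AM.

Iyar 29, 5735 AM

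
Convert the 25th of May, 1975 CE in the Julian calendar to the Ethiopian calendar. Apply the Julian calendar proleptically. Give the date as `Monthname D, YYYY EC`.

Ginbot 30, 1967 EC

Both dates share Julian Day Number 2442571; in the Ethiopian calendar that is 30 Ginbot 1967 EC.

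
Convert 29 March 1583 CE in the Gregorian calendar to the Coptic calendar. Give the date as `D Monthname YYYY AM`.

Both dates share Julian Day Number 2299326; in the Coptic calendar that is 23 Paremhat 1299 AM.

23 Paremhat 1299 AM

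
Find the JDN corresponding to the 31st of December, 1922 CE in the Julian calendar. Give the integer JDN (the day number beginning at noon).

Equivalently 13 January 1923 (Gregorian).
JDN 2451545 is 1 January 2000 CE (Gregorian); the target day is −28112 days from there, so JDN = 2423433.

2423433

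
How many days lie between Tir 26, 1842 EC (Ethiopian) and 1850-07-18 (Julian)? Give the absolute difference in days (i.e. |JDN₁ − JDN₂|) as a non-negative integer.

First date → JDN 2396791; second date → JDN 2396969.
The interval is |2396791 − 2396969| = 178 days.

178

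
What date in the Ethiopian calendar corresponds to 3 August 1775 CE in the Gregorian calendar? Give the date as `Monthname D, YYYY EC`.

Hamle 29, 1767 EC

Julian Day Number of the source date = 2369580.
Converting JDN 2369580 to the Ethiopian calendar gives 29 Hamle 1767 EC.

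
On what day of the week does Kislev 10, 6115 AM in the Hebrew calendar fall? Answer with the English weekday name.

In the Gregorian calendar this is 26 November 2354 (JDN 2581170).
2581170 ≡ 4 (mod 7); counting from Monday = 0 gives Friday.

Friday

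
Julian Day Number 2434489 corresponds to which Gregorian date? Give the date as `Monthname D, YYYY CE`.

Counting from JDN 2299161 = 15 Oct 1582 gives an offset of 135328 days.

April 21, 1953 CE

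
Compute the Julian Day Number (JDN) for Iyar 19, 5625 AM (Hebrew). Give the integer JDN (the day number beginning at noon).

2402372

Equivalently 15 May 1865 (Gregorian).
JDN 2400001 is 17 November 1858 CE (Gregorian), MJD 0; the target day is +2371 days from there, so JDN = 2402372.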